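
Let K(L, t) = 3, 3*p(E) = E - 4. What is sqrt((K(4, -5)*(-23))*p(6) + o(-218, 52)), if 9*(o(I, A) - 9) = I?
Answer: I*sqrt(551)/3 ≈ 7.8245*I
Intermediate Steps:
p(E) = -4/3 + E/3 (p(E) = (E - 4)/3 = (-4 + E)/3 = -4/3 + E/3)
o(I, A) = 9 + I/9
sqrt((K(4, -5)*(-23))*p(6) + o(-218, 52)) = sqrt((3*(-23))*(-4/3 + (1/3)*6) + (9 + (1/9)*(-218))) = sqrt(-69*(-4/3 + 2) + (9 - 218/9)) = sqrt(-69*2/3 - 137/9) = sqrt(-46 - 137/9) = sqrt(-551/9) = I*sqrt(551)/3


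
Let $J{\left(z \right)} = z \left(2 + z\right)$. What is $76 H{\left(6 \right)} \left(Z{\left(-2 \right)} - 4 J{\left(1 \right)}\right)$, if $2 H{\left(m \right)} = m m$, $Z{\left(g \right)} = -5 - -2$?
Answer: $-20520$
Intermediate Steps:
$Z{\left(g \right)} = -3$ ($Z{\left(g \right)} = -5 + 2 = -3$)
$H{\left(m \right)} = \frac{m^{2}}{2}$ ($H{\left(m \right)} = \frac{m m}{2} = \frac{m^{2}}{2}$)
$76 H{\left(6 \right)} \left(Z{\left(-2 \right)} - 4 J{\left(1 \right)}\right) = 76 \frac{6^{2}}{2} \left(-3 - 4 \cdot 1 \left(2 + 1\right)\right) = 76 \cdot \frac{1}{2} \cdot 36 \left(-3 - 4 \cdot 1 \cdot 3\right) = 76 \cdot 18 \left(-3 - 12\right) = 1368 \left(-3 - 12\right) = 1368 \left(-15\right) = -20520$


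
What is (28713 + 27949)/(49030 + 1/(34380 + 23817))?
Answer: 3297558414/2853398911 ≈ 1.1557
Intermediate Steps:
(28713 + 27949)/(49030 + 1/(34380 + 23817)) = 56662/(49030 + 1/58197) = 56662/(2853398911/58197) = 56662*(58197/2853398911) = 3297558414/2853398911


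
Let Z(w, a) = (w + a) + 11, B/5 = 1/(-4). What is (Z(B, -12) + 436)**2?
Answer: 3010225/16 ≈ 1.8814e+5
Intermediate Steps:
B = -5/4 (B = 5/(-4) = 5*(-1/4) = -5/4 ≈ -1.2500)
Z(w, a) = 11 + a + w (Z(w, a) = (a + w) + 11 = 11 + a + w)
(Z(B, -12) + 436)**2 = ((11 - 12 - 5/4) + 436)**2 = (-9/4 + 436)**2 = (1735/4)**2 = 3010225/16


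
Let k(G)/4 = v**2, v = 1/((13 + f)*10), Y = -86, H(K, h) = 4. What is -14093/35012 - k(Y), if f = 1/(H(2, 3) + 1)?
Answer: -7678015/19064034 ≈ -0.40275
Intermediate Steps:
f = 1/5 (f = 1/(4 + 1) = 1/5 ≈ 0.20000)
v = 1/132 (v = 1/((13 + 1/5)*10) = (1/10)/(66/5) = (5/66)*(1/10) = 1/132 ≈ 0.0075758)
k(G) = 1/4356 (k(G) = 4*(1/132)**2 = 4*(1/17424) = 1/4356)
-14093/35012 - k(Y) = -14093/35012 - 1*1/4356 = -14093*1/35012 - 1/4356 = -14093/35012 - 1/4356 = -7678015/19064034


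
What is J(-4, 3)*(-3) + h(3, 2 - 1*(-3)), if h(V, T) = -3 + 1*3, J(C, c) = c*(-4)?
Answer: 36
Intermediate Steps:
J(C, c) = -4*c
h(V, T) = 0 (h(V, T) = -3 + 3 = 0)
J(-4, 3)*(-3) + h(3, 2 - 1*(-3)) = -4*3*(-3) + 0 = -12*(-3) + 0 = 36 + 0 = 36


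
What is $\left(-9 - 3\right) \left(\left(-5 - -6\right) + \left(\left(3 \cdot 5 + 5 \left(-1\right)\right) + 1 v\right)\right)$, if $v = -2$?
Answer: $-108$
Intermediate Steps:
$\left(-9 - 3\right) \left(\left(-5 - -6\right) + \left(\left(3 \cdot 5 + 5 \left(-1\right)\right) + 1 v\right)\right) = \left(-9 - 3\right) \left(\left(-5 - -6\right) + \left(\left(3 \cdot 5 + 5 \left(-1\right)\right) + 1 \left(-2\right)\right)\right) = - 12 \left(\left(-5 + 6\right) + \left(\left(15 - 5\right) - 2\right)\right) = - 12 \left(1 + \left(10 - 2\right)\right) = - 12 \left(1 + 8\right) = \left(-12\right) 9 = -108$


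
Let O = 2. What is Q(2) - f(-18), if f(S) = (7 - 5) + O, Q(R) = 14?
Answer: 10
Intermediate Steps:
f(S) = 4 (f(S) = (7 - 5) + 2 = 2 + 2 = 4)
Q(2) - f(-18) = 14 - 1*4 = 14 - 4 = 10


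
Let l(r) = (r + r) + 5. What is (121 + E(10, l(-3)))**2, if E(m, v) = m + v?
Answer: 16900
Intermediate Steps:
l(r) = 5 + 2*r (l(r) = 2*r + 5 = 5 + 2*r)
(121 + E(10, l(-3)))**2 = (121 + (10 + (5 + 2*(-3))))**2 = (121 + (10 + (5 - 6)))**2 = (121 + (10 - 1))**2 = (121 + 9)**2 = 130**2 = 16900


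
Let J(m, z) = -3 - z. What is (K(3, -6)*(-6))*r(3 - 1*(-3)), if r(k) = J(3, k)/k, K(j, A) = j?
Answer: 27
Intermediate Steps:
r(k) = (-3 - k)/k
(K(3, -6)*(-6))*r(3 - 1*(-3)) = (3*(-6))*((-3 - (3 - 1*(-3)))/(3 - 1*(-3))) = -18*(-3 - (3 + 3))/(3 + 3) = -18*(-3 - 1*6)/6 = -3*(-3 - 6) = -3*(-9) = -18*(-3/2) = 27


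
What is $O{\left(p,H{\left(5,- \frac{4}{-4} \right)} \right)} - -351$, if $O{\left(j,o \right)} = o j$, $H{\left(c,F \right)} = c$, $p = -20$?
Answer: $251$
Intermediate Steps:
$O{\left(j,o \right)} = j o$
$O{\left(p,H{\left(5,- \frac{4}{-4} \right)} \right)} - -351 = \left(-20\right) 5 - -351 = -100 + 351 = 251$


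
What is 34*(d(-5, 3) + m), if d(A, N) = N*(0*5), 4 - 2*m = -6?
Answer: 170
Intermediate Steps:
m = 5 (m = 2 - ½*(-6) = 2 + 3 = 5)
d(A, N) = 0 (d(A, N) = N*0 = 0)
34*(d(-5, 3) + m) = 34*(0 + 5) = 34*5 = 170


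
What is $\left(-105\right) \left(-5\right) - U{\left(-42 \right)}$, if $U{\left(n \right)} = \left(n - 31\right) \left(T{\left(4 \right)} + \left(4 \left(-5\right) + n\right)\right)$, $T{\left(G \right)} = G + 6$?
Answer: $-3271$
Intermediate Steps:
$T{\left(G \right)} = 6 + G$
$U{\left(n \right)} = \left(-31 + n\right) \left(-10 + n\right)$ ($U{\left(n \right)} = \left(n - 31\right) \left(\left(6 + 4\right) + \left(4 \left(-5\right) + n\right)\right) = \left(-31 + n\right) \left(10 + \left(-20 + n\right)\right) = \left(-31 + n\right) \left(-10 + n\right)$)
$\left(-105\right) \left(-5\right) - U{\left(-42 \right)} = \left(-105\right) \left(-5\right) - \left(310 + \left(-42\right)^{2} - -1722\right) = 525 - \left(310 + 1764 + 1722\right) = 525 - 3796 = -3271$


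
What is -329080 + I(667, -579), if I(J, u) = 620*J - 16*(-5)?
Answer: 84540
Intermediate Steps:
I(J, u) = 80 + 620*J (I(J, u) = 620*J + 80 = 80 + 620*J)
-329080 + I(667, -579) = -329080 + (80 + 620*667) = -329080 + (80 + 413540) = -329080 + 413620 = 84540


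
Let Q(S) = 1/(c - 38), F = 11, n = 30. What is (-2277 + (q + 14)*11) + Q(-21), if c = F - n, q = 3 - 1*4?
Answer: -121639/57 ≈ -2134.0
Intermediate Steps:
q = -1 (q = 3 - 4 = -1)
c = -19 (c = 11 - 1*30 = 11 - 30 = -19)
Q(S) = -1/57 (Q(S) = 1/(-19 - 38) = 1/(-57) = -1/57)
(-2277 + (q + 14)*11) + Q(-21) = (-2277 + (-1 + 14)*11) - 1/57 = (-2277 + 13*11) - 1/57 = (-2277 + 143) - 1/57 = -2134 - 1/57 = -121639/57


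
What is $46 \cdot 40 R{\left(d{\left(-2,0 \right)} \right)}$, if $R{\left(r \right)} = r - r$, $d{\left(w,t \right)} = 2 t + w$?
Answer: $0$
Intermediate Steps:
$d{\left(w,t \right)} = w + 2 t$
$R{\left(r \right)} = 0$
$46 \cdot 40 R{\left(d{\left(-2,0 \right)} \right)} = 46 \cdot 40 \cdot 0 = 1840 \cdot 0 = 0$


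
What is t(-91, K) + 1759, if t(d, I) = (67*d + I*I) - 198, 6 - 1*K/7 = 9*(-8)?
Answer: 293580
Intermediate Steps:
K = 546 (K = 42 - 63*(-8) = 42 - 7*(-72) = 42 + 504 = 546)
t(d, I) = -198 + I**2 + 67*d (t(d, I) = (67*d + I**2) - 198 = (I**2 + 67*d) - 198 = -198 + I**2 + 67*d)
t(-91, K) + 1759 = (-198 + 546**2 + 67*(-91)) + 1759 = (-198 + 298116 - 6097) + 1759 = 291821 + 1759 = 293580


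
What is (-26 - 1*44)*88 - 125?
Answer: -6285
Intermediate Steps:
(-26 - 1*44)*88 - 125 = (-26 - 44)*88 - 125 = -70*88 - 125 = -6160 - 125 = -6285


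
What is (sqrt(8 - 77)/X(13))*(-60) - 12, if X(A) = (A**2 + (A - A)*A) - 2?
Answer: -12 - 60*I*sqrt(69)/167 ≈ -12.0 - 2.9844*I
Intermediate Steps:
X(A) = -2 + A**2 (X(A) = (A**2 + 0*A) - 2 = (A**2 + 0) - 2 = A**2 - 2 = -2 + A**2)
(sqrt(8 - 77)/X(13))*(-60) - 12 = (sqrt(8 - 77)/(-2 + 13**2))*(-60) - 12 = (sqrt(-69)/(-2 + 169))*(-60) - 12 = ((I*sqrt(69))/167)*(-60) - 12 = ((I*sqrt(69))*(1/167))*(-60) - 12 = (I*sqrt(69)/167)*(-60) - 12 = -60*I*sqrt(69)/167 - 12 = -12 - 60*I*sqrt(69)/167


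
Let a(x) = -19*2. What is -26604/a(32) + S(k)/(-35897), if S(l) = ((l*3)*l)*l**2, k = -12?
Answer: 476319942/682043 ≈ 698.37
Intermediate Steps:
a(x) = -38
S(l) = 3*l**4 (S(l) = ((3*l)*l)*l**2 = (3*l**2)*l**2 = 3*l**4)
-26604/a(32) + S(k)/(-35897) = -26604/(-38) + (3*(-12)**4)/(-35897) = -26604*(-1/38) + (3*20736)*(-1/35897) = 13302/19 + 62208*(-1/35897) = 13302/19 - 62208/35897 = 476319942/682043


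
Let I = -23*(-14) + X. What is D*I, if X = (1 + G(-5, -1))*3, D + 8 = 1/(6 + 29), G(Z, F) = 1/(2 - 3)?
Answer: -12834/5 ≈ -2566.8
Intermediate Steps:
G(Z, F) = -1 (G(Z, F) = 1/(-1) = -1)
D = -279/35 (D = -8 + 1/(6 + 29) = -8 + 1/35 = -279/35 ≈ -7.9714)
X = 0 (X = (1 - 1)*3 = 0*3 = 0)
I = 322 (I = -23*(-14) + 0 = 322 + 0 = 322)
D*I = -279/35*322 = -12834/5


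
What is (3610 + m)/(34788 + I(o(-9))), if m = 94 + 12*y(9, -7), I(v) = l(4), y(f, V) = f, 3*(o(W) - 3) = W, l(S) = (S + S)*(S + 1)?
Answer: 953/8707 ≈ 0.10945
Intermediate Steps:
l(S) = 2*S*(1 + S) (l(S) = (2*S)*(1 + S) = 2*S*(1 + S))
o(W) = 3 + W/3
I(v) = 40 (I(v) = 2*4*(1 + 4) = 2*4*5 = 40)
m = 202 (m = 94 + 12*9 = 94 + 108 = 202)
(3610 + m)/(34788 + I(o(-9))) = (3610 + 202)/(34788 + 40) = 3812/34828 = 3812*(1/34828) = 953/8707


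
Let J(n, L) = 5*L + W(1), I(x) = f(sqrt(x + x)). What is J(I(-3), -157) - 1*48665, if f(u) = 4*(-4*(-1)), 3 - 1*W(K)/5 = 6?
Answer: -49465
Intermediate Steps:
W(K) = -15 (W(K) = 15 - 5*6 = 15 - 30 = -15)
f(u) = 16 (f(u) = 4*4 = 16)
I(x) = 16
J(n, L) = -15 + 5*L (J(n, L) = 5*L - 15 = -15 + 5*L)
J(I(-3), -157) - 1*48665 = (-15 + 5*(-157)) - 1*48665 = (-15 - 785) - 48665 = -800 - 48665 = -49465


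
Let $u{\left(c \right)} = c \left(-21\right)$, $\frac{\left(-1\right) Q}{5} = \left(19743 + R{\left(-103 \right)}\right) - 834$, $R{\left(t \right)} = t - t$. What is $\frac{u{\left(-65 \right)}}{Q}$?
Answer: $- \frac{91}{6303} \approx -0.014438$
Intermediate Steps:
$R{\left(t \right)} = 0$
$Q = -94545$ ($Q = - 5 \left(\left(19743 + 0\right) - 834\right) = - 5 \left(19743 - 834\right) = \left(-5\right) 18909 = -94545$)
$u{\left(c \right)} = - 21 c$
$\frac{u{\left(-65 \right)}}{Q} = \frac{\left(-21\right) \left(-65\right)}{-94545} = 1365 \left(- \frac{1}{94545}\right) = - \frac{91}{6303}$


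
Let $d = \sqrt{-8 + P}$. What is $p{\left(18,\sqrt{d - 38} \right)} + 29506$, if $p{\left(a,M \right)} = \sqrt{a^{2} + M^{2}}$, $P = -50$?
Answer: $29506 + \sqrt{286 + i \sqrt{58}} \approx 29523.0 + 0.22515 i$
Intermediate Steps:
$d = i \sqrt{58}$ ($d = \sqrt{-8 - 50} = \sqrt{-58} = i \sqrt{58} \approx 7.6158 i$)
$p{\left(a,M \right)} = \sqrt{M^{2} + a^{2}}$
$p{\left(18,\sqrt{d - 38} \right)} + 29506 = \sqrt{\left(\sqrt{i \sqrt{58} - 38}\right)^{2} + 18^{2}} + 29506 = \sqrt{\left(\sqrt{-38 + i \sqrt{58}}\right)^{2} + 324} + 29506 = \sqrt{\left(-38 + i \sqrt{58}\right) + 324} + 29506 = \sqrt{286 + i \sqrt{58}} + 29506 = 29506 + \sqrt{286 + i \sqrt{58}}$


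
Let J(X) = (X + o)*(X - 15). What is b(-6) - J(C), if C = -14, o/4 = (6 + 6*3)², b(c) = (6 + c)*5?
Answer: 66410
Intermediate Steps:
b(c) = 30 + 5*c
o = 2304 (o = 4*(6 + 6*3)² = 4*(6 + 18)² = 4*24² = 4*576 = 2304)
J(X) = (-15 + X)*(2304 + X) (J(X) = (X + 2304)*(X - 15) = (2304 + X)*(-15 + X) = (-15 + X)*(2304 + X))
b(-6) - J(C) = (30 + 5*(-6)) - (-34560 + (-14)² + 2289*(-14)) = (30 - 30) - (-34560 + 196 - 32046) = 0 - 1*(-66410) = 0 + 66410 = 66410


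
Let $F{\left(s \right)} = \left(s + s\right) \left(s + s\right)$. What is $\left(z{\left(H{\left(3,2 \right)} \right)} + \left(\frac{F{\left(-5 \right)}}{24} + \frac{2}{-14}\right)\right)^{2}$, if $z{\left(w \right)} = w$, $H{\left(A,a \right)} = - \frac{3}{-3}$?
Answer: $\frac{44521}{1764} \approx 25.239$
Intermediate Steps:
$F{\left(s \right)} = 4 s^{2}$ ($F{\left(s \right)} = 2 s 2 s = 4 s^{2}$)
$H{\left(A,a \right)} = 1$ ($H{\left(A,a \right)} = \left(-3\right) \left(- \frac{1}{3}\right) = 1$)
$\left(z{\left(H{\left(3,2 \right)} \right)} + \left(\frac{F{\left(-5 \right)}}{24} + \frac{2}{-14}\right)\right)^{2} = \left(1 + \left(\frac{4 \left(-5\right)^{2}}{24} + \frac{2}{-14}\right)\right)^{2} = \left(1 + \left(4 \cdot 25 \cdot \frac{1}{24} + 2 \left(- \frac{1}{14}\right)\right)\right)^{2} = \left(1 + \left(100 \cdot \frac{1}{24} - \frac{1}{7}\right)\right)^{2} = \left(1 + \left(\frac{25}{6} - \frac{1}{7}\right)\right)^{2} = \left(1 + \frac{169}{42}\right)^{2} = \left(\frac{211}{42}\right)^{2} = \frac{44521}{1764}$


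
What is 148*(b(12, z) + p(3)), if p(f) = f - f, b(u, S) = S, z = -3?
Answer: -444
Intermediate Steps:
p(f) = 0
148*(b(12, z) + p(3)) = 148*(-3 + 0) = 148*(-3) = -444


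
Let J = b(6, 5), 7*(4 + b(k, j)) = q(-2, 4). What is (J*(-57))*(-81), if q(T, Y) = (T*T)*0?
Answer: -18468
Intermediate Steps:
q(T, Y) = 0 (q(T, Y) = T²*0 = 0)
b(k, j) = -4 (b(k, j) = -4 + (⅐)*0 = -4 + 0 = -4)
J = -4
(J*(-57))*(-81) = -4*(-57)*(-81) = 228*(-81) = -18468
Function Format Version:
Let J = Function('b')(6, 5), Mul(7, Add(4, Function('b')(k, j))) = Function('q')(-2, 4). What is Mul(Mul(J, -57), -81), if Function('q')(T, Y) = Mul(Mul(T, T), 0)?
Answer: -18468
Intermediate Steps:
Function('q')(T, Y) = 0 (Function('q')(T, Y) = Mul(Pow(T, 2), 0) = 0)
Function('b')(k, j) = -4 (Function('b')(k, j) = Add(-4, Mul(Rational(1, 7), 0)) = Add(-4, 0) = -4)
J = -4
Mul(Mul(J, -57), -81) = Mul(Mul(-4, -57), -81) = Mul(228, -81) = -18468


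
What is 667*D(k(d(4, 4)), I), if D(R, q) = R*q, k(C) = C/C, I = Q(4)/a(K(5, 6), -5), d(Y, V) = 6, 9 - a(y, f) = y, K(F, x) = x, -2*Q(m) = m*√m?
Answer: -2668/3 ≈ -889.33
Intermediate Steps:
Q(m) = -m^(3/2)/2 (Q(m) = -m*√m/2 = -m^(3/2)/2)
a(y, f) = 9 - y
I = -4/3 (I = (-4^(3/2)/2)/(9 - 1*6) = (-½*8)/(9 - 6) = -4/3 ≈ -1.3333)
k(C) = 1
667*D(k(d(4, 4)), I) = 667*(1*(-4/3)) = 667*(-4/3) = -2668/3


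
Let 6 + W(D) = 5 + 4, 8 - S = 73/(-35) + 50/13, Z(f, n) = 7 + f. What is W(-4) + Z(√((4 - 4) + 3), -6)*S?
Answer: 3034/65 + 2839*√3/455 ≈ 57.484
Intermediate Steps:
S = 2839/455 (S = 8 - (73/(-35) + 50/13) = 8 - (73*(-1/35) + 50*(1/13)) = 8 - (-73/35 + 50/13) = 8 - 1*801/455 = 8 - 801/455 = 2839/455 ≈ 6.2396)
W(D) = 3 (W(D) = -6 + (5 + 4) = -6 + 9 = 3)
W(-4) + Z(√((4 - 4) + 3), -6)*S = 3 + (7 + √((4 - 4) + 3))*(2839/455) = 3 + (7 + √(0 + 3))*(2839/455) = 3 + (7 + √3)*(2839/455) = 3 + (2839/65 + 2839*√3/455) = 3034/65 + 2839*√3/455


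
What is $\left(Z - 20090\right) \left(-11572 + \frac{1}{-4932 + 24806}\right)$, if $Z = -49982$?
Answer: $\frac{424086673388}{523} \approx 8.1087 \cdot 10^{8}$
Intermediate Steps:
$\left(Z - 20090\right) \left(-11572 + \frac{1}{-4932 + 24806}\right) = \left(-49982 - 20090\right) \left(-11572 + \frac{1}{-4932 + 24806}\right) = - 70072 \left(-11572 + \frac{1}{19874}\right) = \left(-70072\right) \left(- \frac{229981927}{19874}\right) = \frac{424086673388}{523}$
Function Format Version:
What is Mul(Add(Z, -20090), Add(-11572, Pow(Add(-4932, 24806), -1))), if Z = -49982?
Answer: Rational(424086673388, 523) ≈ 8.1087e+8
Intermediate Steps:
Mul(Add(Z, -20090), Add(-11572, Pow(Add(-4932, 24806), -1))) = Mul(Add(-49982, -20090), Add(-11572, Pow(Add(-4932, 24806), -1))) = Mul(-70072, Add(-11572, Pow(19874, -1))) = Mul(-70072, Add(-11572, Rational(1, 19874))) = Mul(-70072, Rational(-229981927, 19874)) = Rational(424086673388, 523)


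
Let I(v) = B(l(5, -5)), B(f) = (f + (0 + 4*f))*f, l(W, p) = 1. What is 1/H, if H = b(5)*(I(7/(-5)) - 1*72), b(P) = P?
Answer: -1/335 ≈ -0.0029851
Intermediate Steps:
B(f) = 5*f² (B(f) = (f + 4*f)*f = (5*f)*f = 5*f²)
I(v) = 5 (I(v) = 5*1² = 5*1 = 5)
H = -335 (H = 5*(5 - 1*72) = 5*(5 - 72) = 5*(-67) = -335)
1/H = 1/(-335) = -1/335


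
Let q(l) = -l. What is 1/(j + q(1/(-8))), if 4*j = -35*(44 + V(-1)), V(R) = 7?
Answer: -8/3569 ≈ -0.0022415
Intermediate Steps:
j = -1785/4 (j = (-35*(44 + 7))/4 = (-35*51)/4 = (¼)*(-1785) = -1785/4 ≈ -446.25)
1/(j + q(1/(-8))) = 1/(-1785/4 - 1/(-8)) = 1/(-1785/4 - 1*(-⅛)) = 1/(-1785/4 + ⅛) = 1/(-3569/8) = -8/3569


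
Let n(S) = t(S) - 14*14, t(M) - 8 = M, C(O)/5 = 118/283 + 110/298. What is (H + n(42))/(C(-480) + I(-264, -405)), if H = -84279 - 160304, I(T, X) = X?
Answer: 10319487743/16911900 ≈ 610.19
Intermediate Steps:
C(O) = 165735/42167 (C(O) = 5*(118/283 + 110/298) = 5*(118*(1/283) + 110*(1/298)) = 5*(118/283 + 55/149) = 5*(33147/42167) = 165735/42167)
t(M) = 8 + M
H = -244583
n(S) = -188 + S (n(S) = (8 + S) - 14*14 = (8 + S) - 196 = -188 + S)
(H + n(42))/(C(-480) + I(-264, -405)) = (-244583 + (-188 + 42))/(165735/42167 - 405) = (-244583 - 146)/(-16911900/42167) = -244729*(-42167/16911900) = 10319487743/16911900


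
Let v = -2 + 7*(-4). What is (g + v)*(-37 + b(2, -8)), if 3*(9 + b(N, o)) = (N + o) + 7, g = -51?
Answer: 3699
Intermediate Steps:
b(N, o) = -20/3 + N/3 + o/3 (b(N, o) = -9 + ((N + o) + 7)/3 = -9 + (7 + N + o)/3 = -9 + (7/3 + N/3 + o/3) = -20/3 + N/3 + o/3)
v = -30 (v = -2 - 28 = -30)
(g + v)*(-37 + b(2, -8)) = (-51 - 30)*(-37 + (-20/3 + (⅓)*2 + (⅓)*(-8))) = -81*(-37 + (-20/3 + ⅔ - 8/3)) = -81*(-37 - 26/3) = -81*(-137/3) = 3699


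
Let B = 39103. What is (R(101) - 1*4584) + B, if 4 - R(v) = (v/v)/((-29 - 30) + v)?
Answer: 1449965/42 ≈ 34523.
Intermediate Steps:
R(v) = 4 - 1/(-59 + v) (R(v) = 4 - v/v/((-29 - 30) + v) = 4 - 1/(-59 + v))
(R(101) - 1*4584) + B = ((-237 + 4*101)/(-59 + 101) - 1*4584) + 39103 = ((-237 + 404)/42 - 4584) + 39103 = ((1/42)*167 - 4584) + 39103 = (167/42 - 4584) + 39103 = -192361/42 + 39103 = 1449965/42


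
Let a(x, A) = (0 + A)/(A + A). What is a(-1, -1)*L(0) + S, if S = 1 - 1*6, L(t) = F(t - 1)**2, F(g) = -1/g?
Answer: -9/2 ≈ -4.5000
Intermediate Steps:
L(t) = (-1 + t)**(-2) (L(t) = (-1/(t - 1))**2 = (-1/(-1 + t))**2 = (-1 + t)**(-2))
a(x, A) = 1/2 (a(x, A) = A/((2*A)) = A*(1/(2*A)) = 1/2)
S = -5 (S = 1 - 6 = -5)
a(-1, -1)*L(0) + S = 1/(2*(-1 + 0)**2) - 5 = (1/2)/(-1)**2 - 5 = (1/2)*1 - 5 = 1/2 - 5 = -9/2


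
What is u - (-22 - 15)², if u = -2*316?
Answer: -2001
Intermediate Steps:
u = -632
u - (-22 - 15)² = -632 - (-22 - 15)² = -632 - 1*(-37)² = -632 - 1*1369 = -632 - 1369 = -2001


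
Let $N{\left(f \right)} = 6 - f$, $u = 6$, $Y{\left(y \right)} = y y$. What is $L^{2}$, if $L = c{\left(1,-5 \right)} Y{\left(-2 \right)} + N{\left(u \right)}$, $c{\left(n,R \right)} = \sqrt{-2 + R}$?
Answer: $-112$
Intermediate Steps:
$Y{\left(y \right)} = y^{2}$
$L = 4 i \sqrt{7}$ ($L = \sqrt{-2 - 5} \left(-2\right)^{2} + \left(6 - 6\right) = \sqrt{-7} \cdot 4 + \left(6 - 6\right) = i \sqrt{7} \cdot 4 + 0 = 4 i \sqrt{7} + 0 = 4 i \sqrt{7} \approx 10.583 i$)
$L^{2} = \left(4 i \sqrt{7}\right)^{2} = -112$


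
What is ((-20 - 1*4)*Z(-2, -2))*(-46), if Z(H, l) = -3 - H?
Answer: -1104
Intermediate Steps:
((-20 - 1*4)*Z(-2, -2))*(-46) = ((-20 - 1*4)*(-3 - 1*(-2)))*(-46) = ((-20 - 4)*(-3 + 2))*(-46) = -24*(-1)*(-46) = 24*(-46) = -1104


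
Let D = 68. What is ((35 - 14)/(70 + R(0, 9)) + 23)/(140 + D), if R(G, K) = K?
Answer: 919/8216 ≈ 0.11185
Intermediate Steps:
((35 - 14)/(70 + R(0, 9)) + 23)/(140 + D) = ((35 - 14)/(70 + 9) + 23)/(140 + 68) = (21/79 + 23)/208 = (1/208)*(1838/79) = 919/8216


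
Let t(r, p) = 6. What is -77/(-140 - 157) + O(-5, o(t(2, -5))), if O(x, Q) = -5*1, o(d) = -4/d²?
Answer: -128/27 ≈ -4.7407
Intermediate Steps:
o(d) = -4/d²
O(x, Q) = -5
-77/(-140 - 157) + O(-5, o(t(2, -5))) = -77/(-140 - 157) - 5 = -77/(-297) - 5 = -77*(-1/297) - 5 = 7/27 - 5 = -128/27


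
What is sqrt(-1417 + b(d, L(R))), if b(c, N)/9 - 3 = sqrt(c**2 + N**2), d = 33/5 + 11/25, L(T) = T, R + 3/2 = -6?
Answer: sqrt(-139000 + 18*sqrt(264529))/10 ≈ 36.02*I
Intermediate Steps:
R = -15/2 (R = -3/2 - 6 = -15/2 ≈ -7.5000)
d = 176/25 (d = 33*(1/5) + 11*(1/25) = 33/5 + 11/25 = 176/25 ≈ 7.0400)
b(c, N) = 27 + 9*sqrt(N**2 + c**2) (b(c, N) = 27 + 9*sqrt(c**2 + N**2) = 27 + 9*sqrt(N**2 + c**2))
sqrt(-1417 + b(d, L(R))) = sqrt(-1417 + (27 + 9*sqrt((-15/2)**2 + (176/25)**2))) = sqrt(-1417 + (27 + 9*sqrt(225/4 + 30976/625))) = sqrt(-1417 + (27 + 9*sqrt(264529/2500))) = sqrt(-1417 + (27 + 9*(sqrt(264529)/50))) = sqrt(-1417 + (27 + 9*sqrt(264529)/50)) = sqrt(-1390 + 9*sqrt(264529)/50)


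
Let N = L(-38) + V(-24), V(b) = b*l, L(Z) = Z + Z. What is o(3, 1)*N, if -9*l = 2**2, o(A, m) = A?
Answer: -196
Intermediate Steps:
l = -4/9 (l = -1/9*2**2 = -1/9*4 = -4/9 ≈ -0.44444)
L(Z) = 2*Z
V(b) = -4*b/9 (V(b) = b*(-4/9) = -4*b/9)
N = -196/3 (N = 2*(-38) - 4/9*(-24) = -76 + 32/3 = -196/3 ≈ -65.333)
o(3, 1)*N = 3*(-196/3) = -196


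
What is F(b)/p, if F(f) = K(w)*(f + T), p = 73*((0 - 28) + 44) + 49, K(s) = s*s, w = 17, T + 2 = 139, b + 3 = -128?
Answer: 1734/1217 ≈ 1.4248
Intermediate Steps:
b = -131 (b = -3 - 128 = -131)
T = 137 (T = -2 + 139 = 137)
K(s) = s²
p = 1217 (p = 73*(-28 + 44) + 49 = 73*16 + 49 = 1168 + 49 = 1217)
F(f) = 39593 + 289*f (F(f) = 17²*(f + 137) = 289*(137 + f) = 39593 + 289*f)
F(b)/p = (39593 + 289*(-131))/1217 = (39593 - 37859)*(1/1217) = 1734*(1/1217) = 1734/1217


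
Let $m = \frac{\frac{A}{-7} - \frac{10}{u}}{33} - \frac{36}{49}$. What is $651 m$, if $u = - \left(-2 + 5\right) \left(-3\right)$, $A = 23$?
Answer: $- \frac{391561}{693} \approx -565.02$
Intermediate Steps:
$u = 9$ ($u = - 3 \left(-3\right) = \left(-1\right) \left(-9\right) = 9$)
$m = - \frac{12631}{14553}$ ($m = \frac{\frac{23}{-7} - \frac{10}{9}}{33} - \frac{36}{49} = \left(23 \left(- \frac{1}{7}\right) - \frac{10}{9}\right) \frac{1}{33} - \frac{36}{49} = \left(- \frac{23}{7} - \frac{10}{9}\right) \frac{1}{33} - \frac{36}{49} = \left(- \frac{277}{63}\right) \frac{1}{33} - \frac{36}{49} = - \frac{277}{2079} - \frac{36}{49} = - \frac{12631}{14553} \approx -0.86793$)
$651 m = 651 \left(- \frac{12631}{14553}\right) = - \frac{391561}{693}$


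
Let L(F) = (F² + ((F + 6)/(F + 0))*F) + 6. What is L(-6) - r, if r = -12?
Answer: 54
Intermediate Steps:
L(F) = 12 + F + F² (L(F) = (F² + ((6 + F)/F)*F) + 6 = (F² + (6 + F)) + 6 = (6 + F + F²) + 6 = 12 + F + F²)
L(-6) - r = (12 - 6 + (-6)²) - 1*(-12) = (12 - 6 + 36) + 12 = 42 + 12 = 54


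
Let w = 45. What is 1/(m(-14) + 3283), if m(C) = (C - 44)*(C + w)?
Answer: 1/1485 ≈ 0.00067340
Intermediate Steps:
m(C) = (-44 + C)*(45 + C) (m(C) = (C - 44)*(C + 45) = (-44 + C)*(45 + C))
1/(m(-14) + 3283) = 1/((-1980 - 14 + (-14)²) + 3283) = 1/((-1980 - 14 + 196) + 3283) = 1/(-1798 + 3283) = 1/1485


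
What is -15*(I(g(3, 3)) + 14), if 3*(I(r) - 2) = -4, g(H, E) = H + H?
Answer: -220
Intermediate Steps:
g(H, E) = 2*H
I(r) = ⅔ (I(r) = 2 + (⅓)*(-4) = 2 - 4/3 = ⅔)
-15*(I(g(3, 3)) + 14) = -15*(⅔ + 14) = -15*44/3 = -220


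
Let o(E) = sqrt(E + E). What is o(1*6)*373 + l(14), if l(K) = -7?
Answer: -7 + 746*sqrt(3) ≈ 1285.1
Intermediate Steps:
o(E) = sqrt(2)*sqrt(E) (o(E) = sqrt(2*E) = sqrt(2)*sqrt(E))
o(1*6)*373 + l(14) = (sqrt(2)*sqrt(1*6))*373 - 7 = (sqrt(2)*sqrt(6))*373 - 7 = (2*sqrt(3))*373 - 7 = 746*sqrt(3) - 7 = -7 + 746*sqrt(3)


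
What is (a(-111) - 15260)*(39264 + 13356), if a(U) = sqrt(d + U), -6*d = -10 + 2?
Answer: -802981200 + 17540*I*sqrt(987) ≈ -8.0298e+8 + 5.5105e+5*I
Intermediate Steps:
d = 4/3 (d = -(-10 + 2)/6 = -1/6*(-8) = 4/3 ≈ 1.3333)
a(U) = sqrt(4/3 + U)
(a(-111) - 15260)*(39264 + 13356) = (sqrt(12 + 9*(-111))/3 - 15260)*(39264 + 13356) = (sqrt(12 - 999)/3 - 15260)*52620 = (sqrt(-987)/3 - 15260)*52620 = ((I*sqrt(987))/3 - 15260)*52620 = (I*sqrt(987)/3 - 15260)*52620 = (-15260 + I*sqrt(987)/3)*52620 = -802981200 + 17540*I*sqrt(987)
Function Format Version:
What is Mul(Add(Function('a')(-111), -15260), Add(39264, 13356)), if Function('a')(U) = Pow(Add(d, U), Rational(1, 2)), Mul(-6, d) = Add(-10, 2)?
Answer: Add(-802981200, Mul(17540, I, Pow(987, Rational(1, 2)))) ≈ Add(-8.0298e+8, Mul(5.5105e+5, I))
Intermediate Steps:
d = Rational(4, 3) (d = Mul(Rational(-1, 6), Add(-10, 2)) = Mul(Rational(-1, 6), -8) = Rational(4, 3) ≈ 1.3333)
Function('a')(U) = Pow(Add(Rational(4, 3), U), Rational(1, 2))
Mul(Add(Function('a')(-111), -15260), Add(39264, 13356)) = Mul(Add(Mul(Rational(1, 3), Pow(Add(12, Mul(9, -111)), Rational(1, 2))), -15260), Add(39264, 13356)) = Mul(Add(Mul(Rational(1, 3), Pow(Add(12, -999), Rational(1, 2))), -15260), 52620) = Mul(Add(Mul(Rational(1, 3), Pow(-987, Rational(1, 2))), -15260), 52620) = Mul(Add(Mul(Rational(1, 3), Mul(I, Pow(987, Rational(1, 2)))), -15260), 52620) = Mul(Add(Mul(Rational(1, 3), I, Pow(987, Rational(1, 2))), -15260), 52620) = Mul(Add(-15260, Mul(Rational(1, 3), I, Pow(987, Rational(1, 2)))), 52620) = Add(-802981200, Mul(17540, I, Pow(987, Rational(1, 2))))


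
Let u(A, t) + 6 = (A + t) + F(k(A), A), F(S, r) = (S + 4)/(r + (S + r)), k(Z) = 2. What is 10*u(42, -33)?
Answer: 1320/43 ≈ 30.698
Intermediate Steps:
F(S, r) = (4 + S)/(S + 2*r)
u(A, t) = -6 + A + t + 6/(2 + 2*A) (u(A, t) = -6 + ((A + t) + (4 + 2)/(2 + 2*A)) = -6 + ((A + t) + 6/(2 + 2*A)) = -6 + (A + t + 6/(2 + 2*A)) = -6 + A + t + 6/(2 + 2*A))
10*u(42, -33) = 10*((3 + (1 + 42)*(-6 + 42 - 33))/(1 + 42)) = 10*((3 + 43*3)/43) = 10*((3 + 129)/43) = 10*((1/43)*132) = 10*(132/43) = 1320/43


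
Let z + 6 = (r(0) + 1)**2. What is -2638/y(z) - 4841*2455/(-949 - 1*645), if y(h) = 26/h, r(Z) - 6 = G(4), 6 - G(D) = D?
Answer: -3185935/20722 ≈ -153.75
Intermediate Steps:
G(D) = 6 - D
r(Z) = 8 (r(Z) = 6 + (6 - 1*4) = 6 + (6 - 4) = 6 + 2 = 8)
z = 75 (z = -6 + (8 + 1)**2 = -6 + 9**2 = -6 + 81 = 75)
-2638/y(z) - 4841*2455/(-949 - 1*645) = -2638/(26/75) - 4841*2455/(-949 - 1*645) = -2638/(26*(1/75)) - 4841*2455/(-949 - 645) = -2638/26/75 - 4841/((-1594*1/2455)) = -2638*75/26 - 4841/(-1594/2455) = -98925/13 - 4841*(-2455/1594) = -98925/13 + 11884655/1594 = -3185935/20722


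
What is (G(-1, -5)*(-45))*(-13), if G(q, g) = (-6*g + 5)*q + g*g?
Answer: -5850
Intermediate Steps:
G(q, g) = g² + q*(5 - 6*g) (G(q, g) = (5 - 6*g)*q + g² = q*(5 - 6*g) + g² = g² + q*(5 - 6*g))
(G(-1, -5)*(-45))*(-13) = (((-5)² + 5*(-1) - 6*(-5)*(-1))*(-45))*(-13) = ((25 - 5 - 30)*(-45))*(-13) = -10*(-45)*(-13) = 450*(-13) = -5850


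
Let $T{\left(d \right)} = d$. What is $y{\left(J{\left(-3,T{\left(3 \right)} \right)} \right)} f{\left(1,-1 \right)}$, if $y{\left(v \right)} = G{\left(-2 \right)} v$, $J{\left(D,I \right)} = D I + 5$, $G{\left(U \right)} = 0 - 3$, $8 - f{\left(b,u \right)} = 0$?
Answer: $96$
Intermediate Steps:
$f{\left(b,u \right)} = 8$ ($f{\left(b,u \right)} = 8 - 0 = 8 + 0 = 8$)
$G{\left(U \right)} = -3$ ($G{\left(U \right)} = 0 - 3 = -3$)
$J{\left(D,I \right)} = 5 + D I$
$y{\left(v \right)} = - 3 v$
$y{\left(J{\left(-3,T{\left(3 \right)} \right)} \right)} f{\left(1,-1 \right)} = - 3 \left(5 - 9\right) 8 = \left(-3\right) \left(-4\right) 8 = 12 \cdot 8 = 96$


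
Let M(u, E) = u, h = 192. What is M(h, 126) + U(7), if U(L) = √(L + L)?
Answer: 192 + √14 ≈ 195.74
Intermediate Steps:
U(L) = √2*√L (U(L) = √(2*L) = √2*√L)
M(h, 126) + U(7) = 192 + √2*√7 = 192 + √14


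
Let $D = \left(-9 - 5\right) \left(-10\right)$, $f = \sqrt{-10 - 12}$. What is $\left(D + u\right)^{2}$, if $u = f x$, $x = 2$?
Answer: $19512 + 560 i \sqrt{22} \approx 19512.0 + 2626.6 i$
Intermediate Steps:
$f = i \sqrt{22}$ ($f = \sqrt{-22} = i \sqrt{22} \approx 4.6904 i$)
$D = 140$ ($D = \left(-9 + \left(-5 + 0\right)\right) \left(-10\right) = \left(-9 - 5\right) \left(-10\right) = \left(-14\right) \left(-10\right) = 140$)
$u = 2 i \sqrt{22}$ ($u = i \sqrt{22} \cdot 2 = 2 i \sqrt{22} \approx 9.3808 i$)
$\left(D + u\right)^{2} = \left(140 + 2 i \sqrt{22}\right)^{2}$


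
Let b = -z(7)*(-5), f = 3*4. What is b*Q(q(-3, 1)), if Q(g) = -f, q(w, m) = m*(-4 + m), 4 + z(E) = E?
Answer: -180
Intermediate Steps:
z(E) = -4 + E
f = 12
b = 15 (b = -(-4 + 7)*(-5) = -1*3*(-5) = -3*(-5) = 15)
Q(g) = -12 (Q(g) = -1*12 = -12)
b*Q(q(-3, 1)) = 15*(-12) = -180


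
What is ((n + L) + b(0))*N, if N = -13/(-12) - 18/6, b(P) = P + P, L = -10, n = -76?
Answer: 989/6 ≈ 164.83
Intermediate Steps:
b(P) = 2*P
N = -23/12 (N = -13*(-1/12) - 18*⅙ = 13/12 - 3 = -23/12 ≈ -1.9167)
((n + L) + b(0))*N = ((-76 - 10) + 2*0)*(-23/12) = (-86 + 0)*(-23/12) = -86*(-23/12) = 989/6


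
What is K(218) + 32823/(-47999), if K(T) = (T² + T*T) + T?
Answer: 653234273/6857 ≈ 95265.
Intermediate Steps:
K(T) = T + 2*T² (K(T) = (T² + T²) + T = 2*T² + T = T + 2*T²)
K(218) + 32823/(-47999) = 218*(1 + 2*218) + 32823/(-47999) = 218*(1 + 436) + 32823*(-1/47999) = 218*437 - 4689/6857 = 95266 - 4689/6857 = 653234273/6857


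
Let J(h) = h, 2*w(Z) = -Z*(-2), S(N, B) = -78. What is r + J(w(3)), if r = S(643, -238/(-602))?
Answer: -75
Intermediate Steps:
r = -78
w(Z) = Z (w(Z) = (-Z*(-2))/2 = (2*Z)/2 = Z)
r + J(w(3)) = -78 + 3 = -75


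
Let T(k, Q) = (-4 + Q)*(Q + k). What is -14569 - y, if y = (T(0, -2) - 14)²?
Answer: -14573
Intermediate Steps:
y = 4 (y = (((-2)² - 4*(-2) - 4*0 - 2*0) - 14)² = ((4 + 8 + 0 + 0) - 14)² = (12 - 14)² = (-2)² = 4)
-14569 - y = -14569 - 1*4 = -14569 - 4 = -14573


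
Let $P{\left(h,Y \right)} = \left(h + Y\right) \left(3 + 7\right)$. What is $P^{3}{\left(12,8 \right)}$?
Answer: $8000000$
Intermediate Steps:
$P{\left(h,Y \right)} = 10 Y + 10 h$ ($P{\left(h,Y \right)} = \left(Y + h\right) 10 = 10 Y + 10 h$)
$P^{3}{\left(12,8 \right)} = \left(10 \cdot 8 + 10 \cdot 12\right)^{3} = \left(80 + 120\right)^{3} = 200^{3} = 8000000$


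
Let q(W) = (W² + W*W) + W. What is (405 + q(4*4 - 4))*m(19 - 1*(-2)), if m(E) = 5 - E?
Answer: -11280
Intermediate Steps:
q(W) = W + 2*W² (q(W) = (W² + W²) + W = 2*W² + W = W + 2*W²)
(405 + q(4*4 - 4))*m(19 - 1*(-2)) = (405 + (4*4 - 4)*(1 + 2*(4*4 - 4)))*(5 - (19 - 1*(-2))) = (405 + (16 - 4)*(1 + 2*(16 - 4)))*(5 - (19 + 2)) = (405 + 12*(1 + 2*12))*(5 - 1*21) = (405 + 12*(1 + 24))*(5 - 21) = (405 + 12*25)*(-16) = (405 + 300)*(-16) = 705*(-16) = -11280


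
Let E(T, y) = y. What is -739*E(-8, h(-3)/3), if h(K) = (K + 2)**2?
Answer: -739/3 ≈ -246.33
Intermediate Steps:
h(K) = (2 + K)**2
-739*E(-8, h(-3)/3) = -739*(2 - 3)**2/3 = -739*(-1)**2/3 = -739/3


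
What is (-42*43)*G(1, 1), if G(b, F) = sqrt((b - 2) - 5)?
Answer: -1806*I*sqrt(6) ≈ -4423.8*I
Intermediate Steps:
G(b, F) = sqrt(-7 + b) (G(b, F) = sqrt((-2 + b) - 5) = sqrt(-7 + b))
(-42*43)*G(1, 1) = (-42*43)*sqrt(-7 + 1) = -1806*I*sqrt(6)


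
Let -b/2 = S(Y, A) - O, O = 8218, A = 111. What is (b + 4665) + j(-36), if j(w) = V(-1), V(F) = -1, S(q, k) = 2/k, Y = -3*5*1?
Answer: 2342096/111 ≈ 21100.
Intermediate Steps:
Y = -15 (Y = -15*1 = -15)
b = 1824392/111 (b = -2*(2/111 - 1*8218) = -2*(2*(1/111) - 8218) = -2*(2/111 - 8218) = -2*(-912196/111) = 1824392/111 ≈ 16436.)
j(w) = -1
(b + 4665) + j(-36) = (1824392/111 + 4665) - 1 = 2342207/111 - 1 = 2342096/111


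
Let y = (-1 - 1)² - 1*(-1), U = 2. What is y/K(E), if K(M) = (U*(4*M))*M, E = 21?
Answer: 5/3528 ≈ 0.0014172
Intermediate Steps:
K(M) = 8*M² (K(M) = (2*(4*M))*M = (8*M)*M = 8*M²)
y = 5 (y = (-2)² + 1 = 4 + 1 = 5)
y/K(E) = 5/(8*21²) = 5/(8*441) = 5/3528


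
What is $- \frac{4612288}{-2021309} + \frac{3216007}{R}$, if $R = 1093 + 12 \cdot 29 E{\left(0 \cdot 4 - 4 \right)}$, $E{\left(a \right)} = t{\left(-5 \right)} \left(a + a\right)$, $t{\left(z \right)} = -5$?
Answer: $\frac{6569788172907}{30345912017} \approx 216.5$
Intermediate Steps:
$E{\left(a \right)} = - 10 a$ ($E{\left(a \right)} = - 5 \left(a + a\right) = - 5 \cdot 2 a = - 10 a$)
$R = 15013$ ($R = 1093 + 12 \cdot 29 \left(- 10 \left(0 \cdot 4 - 4\right)\right) = 1093 + 348 \left(- 10 \left(0 - 4\right)\right) = 1093 + 348 \left(\left(-10\right) \left(-4\right)\right) = 1093 + 348 \cdot 40 = 1093 + 13920 = 15013$)
$- \frac{4612288}{-2021309} + \frac{3216007}{R} = - \frac{4612288}{-2021309} + \frac{3216007}{15013} = \left(-4612288\right) \left(- \frac{1}{2021309}\right) + 3216007 \cdot \frac{1}{15013} = \frac{4612288}{2021309} + \frac{3216007}{15013} = \frac{6569788172907}{30345912017}$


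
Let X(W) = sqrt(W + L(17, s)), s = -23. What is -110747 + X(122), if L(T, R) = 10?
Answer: -110747 + 2*sqrt(33) ≈ -1.1074e+5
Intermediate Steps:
X(W) = sqrt(10 + W) (X(W) = sqrt(W + 10) = sqrt(10 + W))
-110747 + X(122) = -110747 + sqrt(10 + 122) = -110747 + sqrt(132) = -110747 + 2*sqrt(33)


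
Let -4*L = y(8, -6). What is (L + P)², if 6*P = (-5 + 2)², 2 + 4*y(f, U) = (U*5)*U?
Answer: 5929/64 ≈ 92.641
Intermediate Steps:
y(f, U) = -½ + 5*U²/4 (y(f, U) = -½ + ((U*5)*U)/4 = -½ + ((5*U)*U)/4 = -½ + (5*U²)/4 = -½ + 5*U²/4)
P = 3/2 (P = (-5 + 2)²/6 = (⅙)*(-3)² = (⅙)*9 = 3/2 ≈ 1.5000)
L = -89/8 (L = -(-½ + (5/4)*(-6)²)/4 = -(-½ + (5/4)*36)/4 = -(-½ + 45)/4 = -¼*89/2 = -89/8 ≈ -11.125)
(L + P)² = (-89/8 + 3/2)² = (-77/8)² = 5929/64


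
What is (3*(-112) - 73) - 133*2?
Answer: -675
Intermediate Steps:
(3*(-112) - 73) - 133*2 = (-336 - 73) - 266 = -409 - 266 = -675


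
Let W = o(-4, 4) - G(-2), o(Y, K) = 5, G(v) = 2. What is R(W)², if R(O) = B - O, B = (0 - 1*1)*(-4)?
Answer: 1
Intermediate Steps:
B = 4 (B = (0 - 1)*(-4) = -1*(-4) = 4)
W = 3 (W = 5 - 1*2 = 5 - 2 = 3)
R(O) = 4 - O
R(W)² = (4 - 1*3)² = (4 - 3)² = 1² = 1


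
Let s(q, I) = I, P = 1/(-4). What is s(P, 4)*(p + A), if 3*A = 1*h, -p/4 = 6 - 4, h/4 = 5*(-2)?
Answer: -256/3 ≈ -85.333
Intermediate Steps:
h = -40 (h = 4*(5*(-2)) = 4*(-10) = -40)
P = -¼ ≈ -0.25000
p = -8 (p = -4*(6 - 4) = -4*2 = -8)
A = -40/3 (A = (1*(-40))/3 = (⅓)*(-40) = -40/3 ≈ -13.333)
s(P, 4)*(p + A) = 4*(-8 - 40/3) = 4*(-64/3) = -256/3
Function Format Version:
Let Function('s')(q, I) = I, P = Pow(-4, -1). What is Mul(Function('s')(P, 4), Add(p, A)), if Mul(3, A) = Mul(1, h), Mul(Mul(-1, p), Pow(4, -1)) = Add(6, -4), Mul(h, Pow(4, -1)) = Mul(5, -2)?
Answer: Rational(-256, 3) ≈ -85.333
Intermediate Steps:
h = -40 (h = Mul(4, Mul(5, -2)) = Mul(4, -10) = -40)
P = Rational(-1, 4) ≈ -0.25000
p = -8 (p = Mul(-4, Add(6, -4)) = Mul(-4, 2) = -8)
A = Rational(-40, 3) (A = Mul(Rational(1, 3), Mul(1, -40)) = Mul(Rational(1, 3), -40) = Rational(-40, 3) ≈ -13.333)
Mul(Function('s')(P, 4), Add(p, A)) = Mul(4, Add(-8, Rational(-40, 3))) = Mul(4, Rational(-64, 3)) = Rational(-256, 3)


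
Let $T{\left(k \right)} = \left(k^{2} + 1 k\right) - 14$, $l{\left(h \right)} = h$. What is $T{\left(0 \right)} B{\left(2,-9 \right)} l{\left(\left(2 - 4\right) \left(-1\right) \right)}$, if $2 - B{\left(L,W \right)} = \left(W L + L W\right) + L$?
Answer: $-1008$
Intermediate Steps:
$B{\left(L,W \right)} = 2 - L - 2 L W$ ($B{\left(L,W \right)} = 2 - \left(\left(W L + L W\right) + L\right) = 2 - \left(\left(L W + L W\right) + L\right) = 2 - \left(2 L W + L\right) = 2 - \left(L + 2 L W\right) = 2 - L - 2 L W$)
$T{\left(k \right)} = -14 + k + k^{2}$ ($T{\left(k \right)} = \left(k^{2} + k\right) - 14 = \left(k + k^{2}\right) - 14 = -14 + k + k^{2}$)
$T{\left(0 \right)} B{\left(2,-9 \right)} l{\left(\left(2 - 4\right) \left(-1\right) \right)} = \left(-14 + 0 + 0^{2}\right) \left(2 - 2 - 4 \left(-9\right)\right) \left(2 - 4\right) \left(-1\right) = \left(-14 + 0 + 0\right) \left(2 - 2 + 36\right) \left(2 - 4\right) \left(-1\right) = \left(-14\right) 36 \left(\left(-2\right) \left(-1\right)\right) = \left(-504\right) 2 = -1008$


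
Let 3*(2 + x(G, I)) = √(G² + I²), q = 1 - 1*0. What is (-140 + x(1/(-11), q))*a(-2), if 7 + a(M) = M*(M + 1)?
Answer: 710 - 5*√122/33 ≈ 708.33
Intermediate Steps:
q = 1 (q = 1 + 0 = 1)
a(M) = -7 + M*(1 + M) (a(M) = -7 + M*(M + 1) = -7 + M*(1 + M))
x(G, I) = -2 + √(G² + I²)/3
(-140 + x(1/(-11), q))*a(-2) = (-140 + (-2 + √((1/(-11))² + 1²)/3))*(-7 - 2 + (-2)²) = (-140 + (-2 + √((-1/11)² + 1)/3))*(-7 - 2 + 4) = (-140 + (-2 + √(1/121 + 1)/3))*(-5) = (-140 + (-2 + √(122/121)/3))*(-5) = (-140 + (-2 + (√122/11)/3))*(-5) = (-140 + (-2 + √122/33))*(-5) = (-142 + √122/33)*(-5) = 710 - 5*√122/33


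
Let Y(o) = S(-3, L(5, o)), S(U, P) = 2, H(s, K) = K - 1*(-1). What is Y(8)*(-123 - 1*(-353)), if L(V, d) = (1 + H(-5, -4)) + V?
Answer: 460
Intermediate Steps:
H(s, K) = 1 + K (H(s, K) = K + 1 = 1 + K)
L(V, d) = -2 + V (L(V, d) = (1 + (1 - 4)) + V = (1 - 3) + V = -2 + V)
Y(o) = 2
Y(8)*(-123 - 1*(-353)) = 2*(-123 - 1*(-353)) = 2*(-123 + 353) = 2*230 = 460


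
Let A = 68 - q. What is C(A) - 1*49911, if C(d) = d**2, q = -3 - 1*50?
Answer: -35270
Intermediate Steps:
q = -53 (q = -3 - 50 = -53)
A = 121 (A = 68 - 1*(-53) = 68 + 53 = 121)
C(A) - 1*49911 = 121**2 - 1*49911 = 14641 - 49911 = -35270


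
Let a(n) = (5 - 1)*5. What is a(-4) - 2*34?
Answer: -48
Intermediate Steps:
a(n) = 20 (a(n) = 4*5 = 20)
a(-4) - 2*34 = 20 - 2*34 = 20 - 68 = -48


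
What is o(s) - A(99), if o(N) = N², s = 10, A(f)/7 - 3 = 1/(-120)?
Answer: 9487/120 ≈ 79.058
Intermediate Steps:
A(f) = 2513/120 (A(f) = 21 + 7/(-120) = 21 + 7*(-1/120) = 21 - 7/120 = 2513/120)
o(s) - A(99) = 10² - 1*2513/120 = 100 - 2513/120 = 9487/120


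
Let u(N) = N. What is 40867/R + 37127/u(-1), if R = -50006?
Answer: -1856613629/50006 ≈ -37128.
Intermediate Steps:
40867/R + 37127/u(-1) = 40867/(-50006) + 37127/(-1) = 40867*(-1/50006) + 37127*(-1) = -40867/50006 - 37127 = -1856613629/50006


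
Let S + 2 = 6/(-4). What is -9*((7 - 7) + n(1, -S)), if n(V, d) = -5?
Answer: 45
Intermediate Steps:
S = -7/2 (S = -2 + 6/(-4) = -2 + 6*(-¼) = -2 - 3/2 = -7/2 ≈ -3.5000)
-9*((7 - 7) + n(1, -S)) = -9*((7 - 7) - 5) = -9*(0 - 5) = -9*(-5) = 45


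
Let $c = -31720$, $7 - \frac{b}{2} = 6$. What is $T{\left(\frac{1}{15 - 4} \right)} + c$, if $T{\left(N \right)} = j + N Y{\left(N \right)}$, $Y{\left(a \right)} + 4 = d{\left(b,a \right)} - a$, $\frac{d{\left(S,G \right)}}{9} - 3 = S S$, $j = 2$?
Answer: $- \frac{3837230}{121} \approx -31713.0$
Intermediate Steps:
$b = 2$ ($b = 14 - 12 = 2$)
$d{\left(S,G \right)} = 27 + 9 S^{2}$ ($d{\left(S,G \right)} = 27 + 9 S S = 27 + 9 S^{2}$)
$Y{\left(a \right)} = 59 - a$ ($Y{\left(a \right)} = -4 - \left(-27 - 36 + a\right) = -4 - \left(-63 + a\right) = 59 - a$)
$T{\left(N \right)} = 2 + N \left(59 - N\right)$
$T{\left(\frac{1}{15 - 4} \right)} + c = \left(2 - \frac{-59 + \frac{1}{15 - 4}}{15 - 4}\right) - 31720 = \left(2 - \frac{-59 + \frac{1}{11}}{11}\right) - 31720 = \left(2 - \frac{1}{11} \left(- \frac{648}{11}\right)\right) - 31720 = \left(2 + \frac{648}{121}\right) - 31720 = \frac{890}{121} - 31720 = - \frac{3837230}{121}$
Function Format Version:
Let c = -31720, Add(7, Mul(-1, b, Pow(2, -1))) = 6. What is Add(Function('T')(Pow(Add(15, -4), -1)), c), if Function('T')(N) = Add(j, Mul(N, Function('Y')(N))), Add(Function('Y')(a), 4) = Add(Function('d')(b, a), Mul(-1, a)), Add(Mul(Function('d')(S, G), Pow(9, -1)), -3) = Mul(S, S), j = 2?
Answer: Rational(-3837230, 121) ≈ -31713.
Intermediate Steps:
b = 2 (b = Add(14, Mul(-2, 6)) = Add(14, -12) = 2)
Function('d')(S, G) = Add(27, Mul(9, Pow(S, 2))) (Function('d')(S, G) = Add(27, Mul(9, Mul(S, S))) = Add(27, Mul(9, Pow(S, 2))))
Function('Y')(a) = Add(59, Mul(-1, a)) (Function('Y')(a) = Add(-4, Add(Add(27, Mul(9, Pow(2, 2))), Mul(-1, a))) = Add(-4, Add(Add(27, Mul(9, 4)), Mul(-1, a))) = Add(-4, Add(Add(27, 36), Mul(-1, a))) = Add(-4, Add(63, Mul(-1, a))) = Add(59, Mul(-1, a)))
Function('T')(N) = Add(2, Mul(N, Add(59, Mul(-1, N))))
Add(Function('T')(Pow(Add(15, -4), -1)), c) = Add(Add(2, Mul(-1, Pow(Add(15, -4), -1), Add(-59, Pow(Add(15, -4), -1)))), -31720) = Add(Add(2, Mul(-1, Pow(11, -1), Add(-59, Pow(11, -1)))), -31720) = Add(Add(2, Mul(-1, Rational(1, 11), Add(-59, Rational(1, 11)))), -31720) = Add(Add(2, Mul(-1, Rational(1, 11), Rational(-648, 11))), -31720) = Add(Add(2, Rational(648, 121)), -31720) = Add(Rational(890, 121), -31720) = Rational(-3837230, 121)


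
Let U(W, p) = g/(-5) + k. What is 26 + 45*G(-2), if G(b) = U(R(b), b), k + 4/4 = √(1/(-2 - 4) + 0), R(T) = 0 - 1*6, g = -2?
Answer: -1 + 15*I*√6/2 ≈ -1.0 + 18.371*I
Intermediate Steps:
R(T) = -6 (R(T) = 0 - 6 = -6)
k = -1 + I*√6/6 (k = -1 + √(1/(-2 - 4) + 0) = -1 + √(1/(-6) + 0) = -1 + √(-⅙ + 0) = -1 + √(-⅙) = -1 + I*√6/6 ≈ -1.0 + 0.40825*I)
U(W, p) = -⅗ + I*√6/6 (U(W, p) = -2/(-5) + (-1 + I*√6/6) = -2*(-⅕) + (-1 + I*√6/6) = ⅖ + (-1 + I*√6/6) = -⅗ + I*√6/6)
G(b) = -⅗ + I*√6/6
26 + 45*G(-2) = 26 + 45*(-⅗ + I*√6/6) = 26 + (-27 + 15*I*√6/2) = -1 + 15*I*√6/2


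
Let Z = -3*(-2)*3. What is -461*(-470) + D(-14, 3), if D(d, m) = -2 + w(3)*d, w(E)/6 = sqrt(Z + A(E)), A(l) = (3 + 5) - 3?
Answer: 216668 - 84*sqrt(23) ≈ 2.1627e+5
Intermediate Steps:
Z = 18 (Z = 6*3 = 18)
A(l) = 5 (A(l) = 8 - 3 = 5)
w(E) = 6*sqrt(23) (w(E) = 6*sqrt(18 + 5) = 6*sqrt(23))
D(d, m) = -2 + 6*d*sqrt(23) (D(d, m) = -2 + (6*sqrt(23))*d = -2 + 6*d*sqrt(23))
-461*(-470) + D(-14, 3) = -461*(-470) + (-2 + 6*(-14)*sqrt(23)) = 216670 + (-2 - 84*sqrt(23)) = 216668 - 84*sqrt(23)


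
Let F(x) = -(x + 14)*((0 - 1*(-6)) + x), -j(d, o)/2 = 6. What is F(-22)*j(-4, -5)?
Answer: 1536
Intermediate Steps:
j(d, o) = -12 (j(d, o) = -2*6 = -12)
F(x) = -(6 + x)*(14 + x) (F(x) = -(14 + x)*((0 + 6) + x) = -(14 + x)*(6 + x) = -(6 + x)*(14 + x))
F(-22)*j(-4, -5) = (-84 - 1*(-22)² - 20*(-22))*(-12) = (-84 - 1*484 + 440)*(-12) = (-84 - 484 + 440)*(-12) = -128*(-12) = 1536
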